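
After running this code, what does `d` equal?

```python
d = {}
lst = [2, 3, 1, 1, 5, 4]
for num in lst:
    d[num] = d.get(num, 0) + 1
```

Let's trace through this code step by step.

Initialize: d = {}
Initialize: lst = [2, 3, 1, 1, 5, 4]
Entering loop: for num in lst:

After execution: d = {2: 1, 3: 1, 1: 2, 5: 1, 4: 1}
{2: 1, 3: 1, 1: 2, 5: 1, 4: 1}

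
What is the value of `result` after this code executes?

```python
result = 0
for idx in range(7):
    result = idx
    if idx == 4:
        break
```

Let's trace through this code step by step.

Initialize: result = 0
Entering loop: for idx in range(7):

After execution: result = 4
4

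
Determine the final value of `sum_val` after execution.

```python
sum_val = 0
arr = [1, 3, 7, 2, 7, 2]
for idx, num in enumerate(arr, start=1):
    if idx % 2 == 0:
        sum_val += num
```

Let's trace through this code step by step.

Initialize: sum_val = 0
Initialize: arr = [1, 3, 7, 2, 7, 2]
Entering loop: for idx, num in enumerate(arr, start=1):

After execution: sum_val = 7
7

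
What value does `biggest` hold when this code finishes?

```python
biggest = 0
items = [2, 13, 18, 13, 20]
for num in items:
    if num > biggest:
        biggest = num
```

Let's trace through this code step by step.

Initialize: biggest = 0
Initialize: items = [2, 13, 18, 13, 20]
Entering loop: for num in items:

After execution: biggest = 20
20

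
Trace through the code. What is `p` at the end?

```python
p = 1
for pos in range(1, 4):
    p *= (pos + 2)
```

Let's trace through this code step by step.

Initialize: p = 1
Entering loop: for pos in range(1, 4):

After execution: p = 60
60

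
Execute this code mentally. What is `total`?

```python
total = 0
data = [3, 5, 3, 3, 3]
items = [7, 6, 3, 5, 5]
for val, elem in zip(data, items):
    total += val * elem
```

Let's trace through this code step by step.

Initialize: total = 0
Initialize: data = [3, 5, 3, 3, 3]
Initialize: items = [7, 6, 3, 5, 5]
Entering loop: for val, elem in zip(data, items):

After execution: total = 90
90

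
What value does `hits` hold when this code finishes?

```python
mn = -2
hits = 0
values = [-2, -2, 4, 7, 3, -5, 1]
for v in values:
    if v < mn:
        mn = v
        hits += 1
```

Let's trace through this code step by step.

Initialize: mn = -2
Initialize: hits = 0
Initialize: values = [-2, -2, 4, 7, 3, -5, 1]
Entering loop: for v in values:

After execution: hits = 1
1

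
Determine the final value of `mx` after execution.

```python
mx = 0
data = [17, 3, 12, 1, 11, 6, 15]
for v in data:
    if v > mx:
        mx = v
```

Let's trace through this code step by step.

Initialize: mx = 0
Initialize: data = [17, 3, 12, 1, 11, 6, 15]
Entering loop: for v in data:

After execution: mx = 17
17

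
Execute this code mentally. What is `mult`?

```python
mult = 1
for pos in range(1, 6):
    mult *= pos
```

Let's trace through this code step by step.

Initialize: mult = 1
Entering loop: for pos in range(1, 6):

After execution: mult = 120
120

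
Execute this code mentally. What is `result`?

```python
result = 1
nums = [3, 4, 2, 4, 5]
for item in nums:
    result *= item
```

Let's trace through this code step by step.

Initialize: result = 1
Initialize: nums = [3, 4, 2, 4, 5]
Entering loop: for item in nums:

After execution: result = 480
480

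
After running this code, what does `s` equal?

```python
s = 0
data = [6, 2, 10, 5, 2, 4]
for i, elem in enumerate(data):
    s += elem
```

Let's trace through this code step by step.

Initialize: s = 0
Initialize: data = [6, 2, 10, 5, 2, 4]
Entering loop: for i, elem in enumerate(data):

After execution: s = 29
29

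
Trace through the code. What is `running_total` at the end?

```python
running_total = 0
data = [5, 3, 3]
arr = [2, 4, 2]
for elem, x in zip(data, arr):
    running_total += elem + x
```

Let's trace through this code step by step.

Initialize: running_total = 0
Initialize: data = [5, 3, 3]
Initialize: arr = [2, 4, 2]
Entering loop: for elem, x in zip(data, arr):

After execution: running_total = 19
19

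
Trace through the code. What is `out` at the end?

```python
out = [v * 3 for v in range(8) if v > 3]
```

Let's trace through this code step by step.

Initialize: out = [v * 3 for v in range(8) if v > 3]

After execution: out = [12, 15, 18, 21]
[12, 15, 18, 21]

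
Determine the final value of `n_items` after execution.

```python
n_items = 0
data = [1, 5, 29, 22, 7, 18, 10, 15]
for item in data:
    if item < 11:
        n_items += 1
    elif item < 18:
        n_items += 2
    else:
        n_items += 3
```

Let's trace through this code step by step.

Initialize: n_items = 0
Initialize: data = [1, 5, 29, 22, 7, 18, 10, 15]
Entering loop: for item in data:

After execution: n_items = 15
15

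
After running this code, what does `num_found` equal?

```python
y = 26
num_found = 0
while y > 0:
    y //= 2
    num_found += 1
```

Let's trace through this code step by step.

Initialize: y = 26
Initialize: num_found = 0
Entering loop: while y > 0:

After execution: num_found = 5
5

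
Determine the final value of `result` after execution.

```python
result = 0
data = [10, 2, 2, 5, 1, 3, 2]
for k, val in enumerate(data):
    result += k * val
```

Let's trace through this code step by step.

Initialize: result = 0
Initialize: data = [10, 2, 2, 5, 1, 3, 2]
Entering loop: for k, val in enumerate(data):

After execution: result = 52
52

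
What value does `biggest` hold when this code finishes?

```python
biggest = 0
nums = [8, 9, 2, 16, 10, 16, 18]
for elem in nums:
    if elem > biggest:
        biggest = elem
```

Let's trace through this code step by step.

Initialize: biggest = 0
Initialize: nums = [8, 9, 2, 16, 10, 16, 18]
Entering loop: for elem in nums:

After execution: biggest = 18
18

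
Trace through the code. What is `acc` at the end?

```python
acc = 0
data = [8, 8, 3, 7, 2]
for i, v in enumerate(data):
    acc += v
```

Let's trace through this code step by step.

Initialize: acc = 0
Initialize: data = [8, 8, 3, 7, 2]
Entering loop: for i, v in enumerate(data):

After execution: acc = 28
28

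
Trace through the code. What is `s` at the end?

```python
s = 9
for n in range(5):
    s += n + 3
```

Let's trace through this code step by step.

Initialize: s = 9
Entering loop: for n in range(5):

After execution: s = 34
34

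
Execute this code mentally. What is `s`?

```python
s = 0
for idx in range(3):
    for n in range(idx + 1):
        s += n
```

Let's trace through this code step by step.

Initialize: s = 0
Entering loop: for idx in range(3):

After execution: s = 4
4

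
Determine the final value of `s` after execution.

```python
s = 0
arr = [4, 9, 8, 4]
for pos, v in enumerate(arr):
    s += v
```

Let's trace through this code step by step.

Initialize: s = 0
Initialize: arr = [4, 9, 8, 4]
Entering loop: for pos, v in enumerate(arr):

After execution: s = 25
25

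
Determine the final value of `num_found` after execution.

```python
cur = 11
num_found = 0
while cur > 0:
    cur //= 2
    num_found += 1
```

Let's trace through this code step by step.

Initialize: cur = 11
Initialize: num_found = 0
Entering loop: while cur > 0:

After execution: num_found = 4
4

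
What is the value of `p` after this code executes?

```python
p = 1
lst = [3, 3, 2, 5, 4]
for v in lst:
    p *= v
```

Let's trace through this code step by step.

Initialize: p = 1
Initialize: lst = [3, 3, 2, 5, 4]
Entering loop: for v in lst:

After execution: p = 360
360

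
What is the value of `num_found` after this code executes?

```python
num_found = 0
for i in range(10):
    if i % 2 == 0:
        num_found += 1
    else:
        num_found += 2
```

Let's trace through this code step by step.

Initialize: num_found = 0
Entering loop: for i in range(10):

After execution: num_found = 15
15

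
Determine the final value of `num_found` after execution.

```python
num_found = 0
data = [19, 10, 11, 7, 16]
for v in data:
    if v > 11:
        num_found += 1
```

Let's trace through this code step by step.

Initialize: num_found = 0
Initialize: data = [19, 10, 11, 7, 16]
Entering loop: for v in data:

After execution: num_found = 2
2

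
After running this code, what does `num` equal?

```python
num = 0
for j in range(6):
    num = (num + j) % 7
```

Let's trace through this code step by step.

Initialize: num = 0
Entering loop: for j in range(6):

After execution: num = 1
1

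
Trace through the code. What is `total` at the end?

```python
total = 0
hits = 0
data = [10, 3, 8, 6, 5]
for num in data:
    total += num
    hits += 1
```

Let's trace through this code step by step.

Initialize: total = 0
Initialize: hits = 0
Initialize: data = [10, 3, 8, 6, 5]
Entering loop: for num in data:

After execution: total = 32
32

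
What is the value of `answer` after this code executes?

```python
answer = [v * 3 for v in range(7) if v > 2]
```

Let's trace through this code step by step.

Initialize: answer = [v * 3 for v in range(7) if v > 2]

After execution: answer = [9, 12, 15, 18]
[9, 12, 15, 18]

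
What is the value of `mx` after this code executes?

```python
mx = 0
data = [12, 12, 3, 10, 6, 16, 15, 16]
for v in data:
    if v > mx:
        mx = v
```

Let's trace through this code step by step.

Initialize: mx = 0
Initialize: data = [12, 12, 3, 10, 6, 16, 15, 16]
Entering loop: for v in data:

After execution: mx = 16
16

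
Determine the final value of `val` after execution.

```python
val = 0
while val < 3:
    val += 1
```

Let's trace through this code step by step.

Initialize: val = 0
Entering loop: while val < 3:

After execution: val = 3
3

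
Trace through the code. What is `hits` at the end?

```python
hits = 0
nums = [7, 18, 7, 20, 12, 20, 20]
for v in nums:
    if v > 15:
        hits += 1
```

Let's trace through this code step by step.

Initialize: hits = 0
Initialize: nums = [7, 18, 7, 20, 12, 20, 20]
Entering loop: for v in nums:

After execution: hits = 4
4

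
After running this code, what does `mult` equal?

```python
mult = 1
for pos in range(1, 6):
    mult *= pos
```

Let's trace through this code step by step.

Initialize: mult = 1
Entering loop: for pos in range(1, 6):

After execution: mult = 120
120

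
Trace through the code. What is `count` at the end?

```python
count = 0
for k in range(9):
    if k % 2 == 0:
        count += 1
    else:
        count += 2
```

Let's trace through this code step by step.

Initialize: count = 0
Entering loop: for k in range(9):

After execution: count = 13
13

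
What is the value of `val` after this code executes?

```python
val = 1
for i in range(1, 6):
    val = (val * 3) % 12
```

Let's trace through this code step by step.

Initialize: val = 1
Entering loop: for i in range(1, 6):

After execution: val = 3
3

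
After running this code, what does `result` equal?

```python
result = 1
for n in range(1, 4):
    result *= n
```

Let's trace through this code step by step.

Initialize: result = 1
Entering loop: for n in range(1, 4):

After execution: result = 6
6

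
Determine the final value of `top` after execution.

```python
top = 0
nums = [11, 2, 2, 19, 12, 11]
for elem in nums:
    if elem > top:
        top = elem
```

Let's trace through this code step by step.

Initialize: top = 0
Initialize: nums = [11, 2, 2, 19, 12, 11]
Entering loop: for elem in nums:

After execution: top = 19
19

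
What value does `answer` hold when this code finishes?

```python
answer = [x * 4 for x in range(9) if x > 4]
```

Let's trace through this code step by step.

Initialize: answer = [x * 4 for x in range(9) if x > 4]

After execution: answer = [20, 24, 28, 32]
[20, 24, 28, 32]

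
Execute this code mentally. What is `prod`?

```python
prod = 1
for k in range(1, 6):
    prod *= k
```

Let's trace through this code step by step.

Initialize: prod = 1
Entering loop: for k in range(1, 6):

After execution: prod = 120
120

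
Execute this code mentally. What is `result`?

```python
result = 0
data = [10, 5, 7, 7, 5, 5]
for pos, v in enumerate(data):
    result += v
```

Let's trace through this code step by step.

Initialize: result = 0
Initialize: data = [10, 5, 7, 7, 5, 5]
Entering loop: for pos, v in enumerate(data):

After execution: result = 39
39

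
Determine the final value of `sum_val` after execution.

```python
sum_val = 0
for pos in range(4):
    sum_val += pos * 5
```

Let's trace through this code step by step.

Initialize: sum_val = 0
Entering loop: for pos in range(4):

After execution: sum_val = 30
30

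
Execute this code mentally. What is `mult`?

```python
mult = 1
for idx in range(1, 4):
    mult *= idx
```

Let's trace through this code step by step.

Initialize: mult = 1
Entering loop: for idx in range(1, 4):

After execution: mult = 6
6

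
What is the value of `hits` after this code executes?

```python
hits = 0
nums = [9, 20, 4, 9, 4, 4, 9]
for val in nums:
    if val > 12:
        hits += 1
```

Let's trace through this code step by step.

Initialize: hits = 0
Initialize: nums = [9, 20, 4, 9, 4, 4, 9]
Entering loop: for val in nums:

After execution: hits = 1
1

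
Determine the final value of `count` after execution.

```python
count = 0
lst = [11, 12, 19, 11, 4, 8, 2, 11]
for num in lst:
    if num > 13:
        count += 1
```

Let's trace through this code step by step.

Initialize: count = 0
Initialize: lst = [11, 12, 19, 11, 4, 8, 2, 11]
Entering loop: for num in lst:

After execution: count = 1
1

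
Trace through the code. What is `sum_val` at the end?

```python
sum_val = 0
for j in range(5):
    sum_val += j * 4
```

Let's trace through this code step by step.

Initialize: sum_val = 0
Entering loop: for j in range(5):

After execution: sum_val = 40
40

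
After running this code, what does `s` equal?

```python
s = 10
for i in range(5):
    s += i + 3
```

Let's trace through this code step by step.

Initialize: s = 10
Entering loop: for i in range(5):

After execution: s = 35
35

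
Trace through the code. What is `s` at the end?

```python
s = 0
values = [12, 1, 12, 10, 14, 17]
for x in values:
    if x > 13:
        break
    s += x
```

Let's trace through this code step by step.

Initialize: s = 0
Initialize: values = [12, 1, 12, 10, 14, 17]
Entering loop: for x in values:

After execution: s = 35
35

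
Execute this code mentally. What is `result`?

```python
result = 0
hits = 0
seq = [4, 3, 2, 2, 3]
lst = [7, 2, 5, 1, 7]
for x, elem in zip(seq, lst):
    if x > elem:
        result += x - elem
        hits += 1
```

Let's trace through this code step by step.

Initialize: result = 0
Initialize: hits = 0
Initialize: seq = [4, 3, 2, 2, 3]
Initialize: lst = [7, 2, 5, 1, 7]
Entering loop: for x, elem in zip(seq, lst):

After execution: result = 2
2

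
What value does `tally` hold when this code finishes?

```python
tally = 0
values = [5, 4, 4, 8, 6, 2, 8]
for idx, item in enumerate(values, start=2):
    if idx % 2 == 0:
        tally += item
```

Let's trace through this code step by step.

Initialize: tally = 0
Initialize: values = [5, 4, 4, 8, 6, 2, 8]
Entering loop: for idx, item in enumerate(values, start=2):

After execution: tally = 23
23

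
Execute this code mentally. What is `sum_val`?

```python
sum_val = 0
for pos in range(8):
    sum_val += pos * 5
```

Let's trace through this code step by step.

Initialize: sum_val = 0
Entering loop: for pos in range(8):

After execution: sum_val = 140
140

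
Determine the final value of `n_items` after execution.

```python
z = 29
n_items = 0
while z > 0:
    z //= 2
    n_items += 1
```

Let's trace through this code step by step.

Initialize: z = 29
Initialize: n_items = 0
Entering loop: while z > 0:

After execution: n_items = 5
5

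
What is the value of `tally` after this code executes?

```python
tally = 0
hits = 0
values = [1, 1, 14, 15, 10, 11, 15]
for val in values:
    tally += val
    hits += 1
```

Let's trace through this code step by step.

Initialize: tally = 0
Initialize: hits = 0
Initialize: values = [1, 1, 14, 15, 10, 11, 15]
Entering loop: for val in values:

After execution: tally = 67
67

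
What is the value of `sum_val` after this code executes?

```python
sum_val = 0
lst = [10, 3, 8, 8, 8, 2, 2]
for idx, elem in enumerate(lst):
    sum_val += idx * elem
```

Let's trace through this code step by step.

Initialize: sum_val = 0
Initialize: lst = [10, 3, 8, 8, 8, 2, 2]
Entering loop: for idx, elem in enumerate(lst):

After execution: sum_val = 97
97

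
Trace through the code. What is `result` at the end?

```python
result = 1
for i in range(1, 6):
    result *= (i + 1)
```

Let's trace through this code step by step.

Initialize: result = 1
Entering loop: for i in range(1, 6):

After execution: result = 720
720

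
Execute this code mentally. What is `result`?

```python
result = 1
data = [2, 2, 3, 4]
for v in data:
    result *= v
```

Let's trace through this code step by step.

Initialize: result = 1
Initialize: data = [2, 2, 3, 4]
Entering loop: for v in data:

After execution: result = 48
48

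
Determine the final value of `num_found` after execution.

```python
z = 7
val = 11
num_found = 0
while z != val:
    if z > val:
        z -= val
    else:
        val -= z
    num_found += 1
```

Let's trace through this code step by step.

Initialize: z = 7
Initialize: val = 11
Initialize: num_found = 0
Entering loop: while z != val:

After execution: num_found = 5
5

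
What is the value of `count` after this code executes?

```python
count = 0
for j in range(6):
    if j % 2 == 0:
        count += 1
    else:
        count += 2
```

Let's trace through this code step by step.

Initialize: count = 0
Entering loop: for j in range(6):

After execution: count = 9
9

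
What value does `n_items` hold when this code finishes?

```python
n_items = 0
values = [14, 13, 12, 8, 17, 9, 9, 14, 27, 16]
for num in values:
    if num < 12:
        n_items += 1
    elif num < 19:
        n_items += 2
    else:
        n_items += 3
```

Let's trace through this code step by step.

Initialize: n_items = 0
Initialize: values = [14, 13, 12, 8, 17, 9, 9, 14, 27, 16]
Entering loop: for num in values:

After execution: n_items = 18
18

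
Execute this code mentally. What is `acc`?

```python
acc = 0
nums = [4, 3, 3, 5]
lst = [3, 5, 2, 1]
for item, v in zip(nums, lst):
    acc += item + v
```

Let's trace through this code step by step.

Initialize: acc = 0
Initialize: nums = [4, 3, 3, 5]
Initialize: lst = [3, 5, 2, 1]
Entering loop: for item, v in zip(nums, lst):

After execution: acc = 26
26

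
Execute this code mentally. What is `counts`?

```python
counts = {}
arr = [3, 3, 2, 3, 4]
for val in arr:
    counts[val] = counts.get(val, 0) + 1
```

Let's trace through this code step by step.

Initialize: counts = {}
Initialize: arr = [3, 3, 2, 3, 4]
Entering loop: for val in arr:

After execution: counts = {3: 3, 2: 1, 4: 1}
{3: 3, 2: 1, 4: 1}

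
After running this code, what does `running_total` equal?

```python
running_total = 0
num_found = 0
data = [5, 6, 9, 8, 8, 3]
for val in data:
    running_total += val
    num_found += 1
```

Let's trace through this code step by step.

Initialize: running_total = 0
Initialize: num_found = 0
Initialize: data = [5, 6, 9, 8, 8, 3]
Entering loop: for val in data:

After execution: running_total = 39
39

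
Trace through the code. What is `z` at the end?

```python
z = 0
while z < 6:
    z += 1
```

Let's trace through this code step by step.

Initialize: z = 0
Entering loop: while z < 6:

After execution: z = 6
6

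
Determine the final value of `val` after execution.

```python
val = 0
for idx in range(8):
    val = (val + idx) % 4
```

Let's trace through this code step by step.

Initialize: val = 0
Entering loop: for idx in range(8):

After execution: val = 0
0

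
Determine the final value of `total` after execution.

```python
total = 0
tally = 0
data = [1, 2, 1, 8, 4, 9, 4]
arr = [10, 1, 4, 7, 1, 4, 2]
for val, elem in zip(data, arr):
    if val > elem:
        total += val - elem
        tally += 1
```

Let's trace through this code step by step.

Initialize: total = 0
Initialize: tally = 0
Initialize: data = [1, 2, 1, 8, 4, 9, 4]
Initialize: arr = [10, 1, 4, 7, 1, 4, 2]
Entering loop: for val, elem in zip(data, arr):

After execution: total = 12
12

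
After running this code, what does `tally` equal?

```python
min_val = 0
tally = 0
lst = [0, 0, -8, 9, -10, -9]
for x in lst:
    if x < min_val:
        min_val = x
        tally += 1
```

Let's trace through this code step by step.

Initialize: min_val = 0
Initialize: tally = 0
Initialize: lst = [0, 0, -8, 9, -10, -9]
Entering loop: for x in lst:

After execution: tally = 2
2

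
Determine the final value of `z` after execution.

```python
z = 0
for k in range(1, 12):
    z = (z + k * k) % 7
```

Let's trace through this code step by step.

Initialize: z = 0
Entering loop: for k in range(1, 12):

After execution: z = 2
2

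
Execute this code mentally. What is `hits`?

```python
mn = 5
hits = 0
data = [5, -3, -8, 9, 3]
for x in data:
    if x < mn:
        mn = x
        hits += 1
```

Let's trace through this code step by step.

Initialize: mn = 5
Initialize: hits = 0
Initialize: data = [5, -3, -8, 9, 3]
Entering loop: for x in data:

After execution: hits = 2
2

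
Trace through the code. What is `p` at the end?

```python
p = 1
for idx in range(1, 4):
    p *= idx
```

Let's trace through this code step by step.

Initialize: p = 1
Entering loop: for idx in range(1, 4):

After execution: p = 6
6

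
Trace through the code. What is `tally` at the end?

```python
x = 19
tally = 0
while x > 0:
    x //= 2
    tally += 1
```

Let's trace through this code step by step.

Initialize: x = 19
Initialize: tally = 0
Entering loop: while x > 0:

After execution: tally = 5
5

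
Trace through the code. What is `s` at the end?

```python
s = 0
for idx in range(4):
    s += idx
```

Let's trace through this code step by step.

Initialize: s = 0
Entering loop: for idx in range(4):

After execution: s = 6
6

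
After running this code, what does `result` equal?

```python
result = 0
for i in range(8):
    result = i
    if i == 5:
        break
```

Let's trace through this code step by step.

Initialize: result = 0
Entering loop: for i in range(8):

After execution: result = 5
5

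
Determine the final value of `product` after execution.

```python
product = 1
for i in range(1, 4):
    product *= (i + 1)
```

Let's trace through this code step by step.

Initialize: product = 1
Entering loop: for i in range(1, 4):

After execution: product = 24
24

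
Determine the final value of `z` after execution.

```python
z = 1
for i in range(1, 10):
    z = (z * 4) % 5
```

Let's trace through this code step by step.

Initialize: z = 1
Entering loop: for i in range(1, 10):

After execution: z = 4
4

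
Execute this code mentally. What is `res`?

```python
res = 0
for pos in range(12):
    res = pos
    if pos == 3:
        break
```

Let's trace through this code step by step.

Initialize: res = 0
Entering loop: for pos in range(12):

After execution: res = 3
3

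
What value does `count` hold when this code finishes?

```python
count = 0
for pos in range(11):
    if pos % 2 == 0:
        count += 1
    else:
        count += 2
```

Let's trace through this code step by step.

Initialize: count = 0
Entering loop: for pos in range(11):

After execution: count = 16
16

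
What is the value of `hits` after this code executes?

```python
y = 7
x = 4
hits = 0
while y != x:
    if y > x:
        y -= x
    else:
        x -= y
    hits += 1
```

Let's trace through this code step by step.

Initialize: y = 7
Initialize: x = 4
Initialize: hits = 0
Entering loop: while y != x:

After execution: hits = 4
4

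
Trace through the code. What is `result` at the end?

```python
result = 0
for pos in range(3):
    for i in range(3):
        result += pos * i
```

Let's trace through this code step by step.

Initialize: result = 0
Entering loop: for pos in range(3):

After execution: result = 9
9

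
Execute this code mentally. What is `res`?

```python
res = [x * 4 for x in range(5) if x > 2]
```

Let's trace through this code step by step.

Initialize: res = [x * 4 for x in range(5) if x > 2]

After execution: res = [12, 16]
[12, 16]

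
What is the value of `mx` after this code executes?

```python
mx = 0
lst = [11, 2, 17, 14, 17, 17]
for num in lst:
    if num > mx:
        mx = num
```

Let's trace through this code step by step.

Initialize: mx = 0
Initialize: lst = [11, 2, 17, 14, 17, 17]
Entering loop: for num in lst:

After execution: mx = 17
17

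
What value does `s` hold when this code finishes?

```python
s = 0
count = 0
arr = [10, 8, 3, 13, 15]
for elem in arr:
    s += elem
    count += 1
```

Let's trace through this code step by step.

Initialize: s = 0
Initialize: count = 0
Initialize: arr = [10, 8, 3, 13, 15]
Entering loop: for elem in arr:

After execution: s = 49
49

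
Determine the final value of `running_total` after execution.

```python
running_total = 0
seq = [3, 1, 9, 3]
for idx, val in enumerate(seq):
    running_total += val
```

Let's trace through this code step by step.

Initialize: running_total = 0
Initialize: seq = [3, 1, 9, 3]
Entering loop: for idx, val in enumerate(seq):

After execution: running_total = 16
16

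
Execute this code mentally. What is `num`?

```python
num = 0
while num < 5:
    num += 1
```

Let's trace through this code step by step.

Initialize: num = 0
Entering loop: while num < 5:

After execution: num = 5
5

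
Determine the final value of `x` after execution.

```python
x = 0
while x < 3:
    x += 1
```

Let's trace through this code step by step.

Initialize: x = 0
Entering loop: while x < 3:

After execution: x = 3
3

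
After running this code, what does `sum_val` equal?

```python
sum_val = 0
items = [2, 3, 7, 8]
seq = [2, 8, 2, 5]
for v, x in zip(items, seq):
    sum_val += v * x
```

Let's trace through this code step by step.

Initialize: sum_val = 0
Initialize: items = [2, 3, 7, 8]
Initialize: seq = [2, 8, 2, 5]
Entering loop: for v, x in zip(items, seq):

After execution: sum_val = 82
82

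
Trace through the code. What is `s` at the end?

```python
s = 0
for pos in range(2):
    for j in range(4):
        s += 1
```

Let's trace through this code step by step.

Initialize: s = 0
Entering loop: for pos in range(2):

After execution: s = 8
8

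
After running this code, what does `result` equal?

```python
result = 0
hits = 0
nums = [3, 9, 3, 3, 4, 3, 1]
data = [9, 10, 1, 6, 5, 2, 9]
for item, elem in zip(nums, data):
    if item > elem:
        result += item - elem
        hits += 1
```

Let's trace through this code step by step.

Initialize: result = 0
Initialize: hits = 0
Initialize: nums = [3, 9, 3, 3, 4, 3, 1]
Initialize: data = [9, 10, 1, 6, 5, 2, 9]
Entering loop: for item, elem in zip(nums, data):

After execution: result = 3
3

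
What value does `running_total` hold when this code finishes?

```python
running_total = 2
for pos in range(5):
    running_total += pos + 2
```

Let's trace through this code step by step.

Initialize: running_total = 2
Entering loop: for pos in range(5):

After execution: running_total = 22
22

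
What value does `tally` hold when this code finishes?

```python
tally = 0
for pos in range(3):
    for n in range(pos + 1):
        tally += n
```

Let's trace through this code step by step.

Initialize: tally = 0
Entering loop: for pos in range(3):

After execution: tally = 4
4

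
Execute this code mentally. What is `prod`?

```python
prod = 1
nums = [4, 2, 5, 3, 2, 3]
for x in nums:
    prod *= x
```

Let's trace through this code step by step.

Initialize: prod = 1
Initialize: nums = [4, 2, 5, 3, 2, 3]
Entering loop: for x in nums:

After execution: prod = 720
720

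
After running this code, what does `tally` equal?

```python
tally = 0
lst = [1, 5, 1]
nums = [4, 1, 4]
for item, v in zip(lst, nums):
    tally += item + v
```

Let's trace through this code step by step.

Initialize: tally = 0
Initialize: lst = [1, 5, 1]
Initialize: nums = [4, 1, 4]
Entering loop: for item, v in zip(lst, nums):

After execution: tally = 16
16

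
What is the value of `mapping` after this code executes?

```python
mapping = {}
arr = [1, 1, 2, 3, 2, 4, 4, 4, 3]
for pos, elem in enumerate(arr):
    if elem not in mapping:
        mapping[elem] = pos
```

Let's trace through this code step by step.

Initialize: mapping = {}
Initialize: arr = [1, 1, 2, 3, 2, 4, 4, 4, 3]
Entering loop: for pos, elem in enumerate(arr):

After execution: mapping = {1: 0, 2: 2, 3: 3, 4: 5}
{1: 0, 2: 2, 3: 3, 4: 5}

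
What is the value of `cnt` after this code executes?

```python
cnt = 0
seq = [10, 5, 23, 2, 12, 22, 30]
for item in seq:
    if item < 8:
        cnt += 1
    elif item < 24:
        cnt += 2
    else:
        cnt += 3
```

Let's trace through this code step by step.

Initialize: cnt = 0
Initialize: seq = [10, 5, 23, 2, 12, 22, 30]
Entering loop: for item in seq:

After execution: cnt = 13
13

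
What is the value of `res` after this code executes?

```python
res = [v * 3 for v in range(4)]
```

Let's trace through this code step by step.

Initialize: res = [v * 3 for v in range(4)]

After execution: res = [0, 3, 6, 9]
[0, 3, 6, 9]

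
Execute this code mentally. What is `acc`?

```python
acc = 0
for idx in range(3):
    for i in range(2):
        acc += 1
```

Let's trace through this code step by step.

Initialize: acc = 0
Entering loop: for idx in range(3):

After execution: acc = 6
6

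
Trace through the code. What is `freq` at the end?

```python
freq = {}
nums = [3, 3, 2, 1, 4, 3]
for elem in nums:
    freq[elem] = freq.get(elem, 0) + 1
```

Let's trace through this code step by step.

Initialize: freq = {}
Initialize: nums = [3, 3, 2, 1, 4, 3]
Entering loop: for elem in nums:

After execution: freq = {3: 3, 2: 1, 1: 1, 4: 1}
{3: 3, 2: 1, 1: 1, 4: 1}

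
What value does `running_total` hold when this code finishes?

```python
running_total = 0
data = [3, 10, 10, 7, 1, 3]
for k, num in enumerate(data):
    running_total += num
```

Let's trace through this code step by step.

Initialize: running_total = 0
Initialize: data = [3, 10, 10, 7, 1, 3]
Entering loop: for k, num in enumerate(data):

After execution: running_total = 34
34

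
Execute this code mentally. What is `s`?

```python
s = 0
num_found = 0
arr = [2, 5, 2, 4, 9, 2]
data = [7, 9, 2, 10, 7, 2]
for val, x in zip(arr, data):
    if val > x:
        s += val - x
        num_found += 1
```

Let's trace through this code step by step.

Initialize: s = 0
Initialize: num_found = 0
Initialize: arr = [2, 5, 2, 4, 9, 2]
Initialize: data = [7, 9, 2, 10, 7, 2]
Entering loop: for val, x in zip(arr, data):

After execution: s = 2
2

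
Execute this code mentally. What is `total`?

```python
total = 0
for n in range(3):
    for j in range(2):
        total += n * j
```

Let's trace through this code step by step.

Initialize: total = 0
Entering loop: for n in range(3):

After execution: total = 3
3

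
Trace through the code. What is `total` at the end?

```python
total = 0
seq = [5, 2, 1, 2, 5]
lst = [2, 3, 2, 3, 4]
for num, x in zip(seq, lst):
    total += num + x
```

Let's trace through this code step by step.

Initialize: total = 0
Initialize: seq = [5, 2, 1, 2, 5]
Initialize: lst = [2, 3, 2, 3, 4]
Entering loop: for num, x in zip(seq, lst):

After execution: total = 29
29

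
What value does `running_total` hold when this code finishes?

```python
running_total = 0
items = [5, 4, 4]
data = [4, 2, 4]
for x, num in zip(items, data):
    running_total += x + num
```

Let's trace through this code step by step.

Initialize: running_total = 0
Initialize: items = [5, 4, 4]
Initialize: data = [4, 2, 4]
Entering loop: for x, num in zip(items, data):

After execution: running_total = 23
23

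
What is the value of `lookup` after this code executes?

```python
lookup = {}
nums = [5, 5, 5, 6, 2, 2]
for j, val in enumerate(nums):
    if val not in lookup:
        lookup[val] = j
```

Let's trace through this code step by step.

Initialize: lookup = {}
Initialize: nums = [5, 5, 5, 6, 2, 2]
Entering loop: for j, val in enumerate(nums):

After execution: lookup = {5: 0, 6: 3, 2: 4}
{5: 0, 6: 3, 2: 4}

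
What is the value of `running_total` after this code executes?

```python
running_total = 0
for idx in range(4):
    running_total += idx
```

Let's trace through this code step by step.

Initialize: running_total = 0
Entering loop: for idx in range(4):

After execution: running_total = 6
6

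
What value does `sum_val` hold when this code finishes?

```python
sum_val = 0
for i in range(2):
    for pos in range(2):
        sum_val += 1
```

Let's trace through this code step by step.

Initialize: sum_val = 0
Entering loop: for i in range(2):

After execution: sum_val = 4
4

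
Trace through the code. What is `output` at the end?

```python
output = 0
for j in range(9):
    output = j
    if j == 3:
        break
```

Let's trace through this code step by step.

Initialize: output = 0
Entering loop: for j in range(9):

After execution: output = 3
3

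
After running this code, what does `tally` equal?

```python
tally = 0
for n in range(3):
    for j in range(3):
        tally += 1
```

Let's trace through this code step by step.

Initialize: tally = 0
Entering loop: for n in range(3):

After execution: tally = 9
9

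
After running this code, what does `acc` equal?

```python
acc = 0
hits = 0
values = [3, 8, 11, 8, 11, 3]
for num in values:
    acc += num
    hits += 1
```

Let's trace through this code step by step.

Initialize: acc = 0
Initialize: hits = 0
Initialize: values = [3, 8, 11, 8, 11, 3]
Entering loop: for num in values:

After execution: acc = 44
44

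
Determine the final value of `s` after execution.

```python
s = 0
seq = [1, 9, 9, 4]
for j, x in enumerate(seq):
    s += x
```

Let's trace through this code step by step.

Initialize: s = 0
Initialize: seq = [1, 9, 9, 4]
Entering loop: for j, x in enumerate(seq):

After execution: s = 23
23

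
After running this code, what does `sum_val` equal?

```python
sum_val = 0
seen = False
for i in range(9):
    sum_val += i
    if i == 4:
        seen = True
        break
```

Let's trace through this code step by step.

Initialize: sum_val = 0
Initialize: seen = False
Entering loop: for i in range(9):

After execution: sum_val = 10
10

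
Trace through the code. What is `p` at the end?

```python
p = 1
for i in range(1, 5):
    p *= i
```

Let's trace through this code step by step.

Initialize: p = 1
Entering loop: for i in range(1, 5):

After execution: p = 24
24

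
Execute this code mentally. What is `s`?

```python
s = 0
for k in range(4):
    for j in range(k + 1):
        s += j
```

Let's trace through this code step by step.

Initialize: s = 0
Entering loop: for k in range(4):

After execution: s = 10
10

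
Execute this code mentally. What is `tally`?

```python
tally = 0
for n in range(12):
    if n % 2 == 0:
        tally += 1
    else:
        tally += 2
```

Let's trace through this code step by step.

Initialize: tally = 0
Entering loop: for n in range(12):

After execution: tally = 18
18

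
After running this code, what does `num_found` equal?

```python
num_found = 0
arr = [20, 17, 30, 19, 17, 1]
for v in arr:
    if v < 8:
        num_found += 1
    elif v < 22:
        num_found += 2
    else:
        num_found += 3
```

Let's trace through this code step by step.

Initialize: num_found = 0
Initialize: arr = [20, 17, 30, 19, 17, 1]
Entering loop: for v in arr:

After execution: num_found = 12
12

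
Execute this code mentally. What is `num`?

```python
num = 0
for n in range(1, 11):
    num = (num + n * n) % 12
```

Let's trace through this code step by step.

Initialize: num = 0
Entering loop: for n in range(1, 11):

After execution: num = 1
1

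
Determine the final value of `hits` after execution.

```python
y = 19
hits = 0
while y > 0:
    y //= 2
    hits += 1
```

Let's trace through this code step by step.

Initialize: y = 19
Initialize: hits = 0
Entering loop: while y > 0:

After execution: hits = 5
5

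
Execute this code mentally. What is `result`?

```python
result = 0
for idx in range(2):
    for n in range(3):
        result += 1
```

Let's trace through this code step by step.

Initialize: result = 0
Entering loop: for idx in range(2):

After execution: result = 6
6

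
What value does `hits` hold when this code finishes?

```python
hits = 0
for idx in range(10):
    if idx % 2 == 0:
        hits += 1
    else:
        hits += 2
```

Let's trace through this code step by step.

Initialize: hits = 0
Entering loop: for idx in range(10):

After execution: hits = 15
15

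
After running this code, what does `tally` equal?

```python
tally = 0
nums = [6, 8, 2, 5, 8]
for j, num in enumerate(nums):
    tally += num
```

Let's trace through this code step by step.

Initialize: tally = 0
Initialize: nums = [6, 8, 2, 5, 8]
Entering loop: for j, num in enumerate(nums):

After execution: tally = 29
29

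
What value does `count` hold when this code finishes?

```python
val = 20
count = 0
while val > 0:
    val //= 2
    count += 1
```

Let's trace through this code step by step.

Initialize: val = 20
Initialize: count = 0
Entering loop: while val > 0:

After execution: count = 5
5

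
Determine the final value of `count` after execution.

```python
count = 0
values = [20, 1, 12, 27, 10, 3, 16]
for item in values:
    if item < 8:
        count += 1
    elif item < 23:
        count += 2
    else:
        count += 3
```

Let's trace through this code step by step.

Initialize: count = 0
Initialize: values = [20, 1, 12, 27, 10, 3, 16]
Entering loop: for item in values:

After execution: count = 13
13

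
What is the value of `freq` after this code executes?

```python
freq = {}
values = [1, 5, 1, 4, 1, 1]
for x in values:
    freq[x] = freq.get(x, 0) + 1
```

Let's trace through this code step by step.

Initialize: freq = {}
Initialize: values = [1, 5, 1, 4, 1, 1]
Entering loop: for x in values:

After execution: freq = {1: 4, 5: 1, 4: 1}
{1: 4, 5: 1, 4: 1}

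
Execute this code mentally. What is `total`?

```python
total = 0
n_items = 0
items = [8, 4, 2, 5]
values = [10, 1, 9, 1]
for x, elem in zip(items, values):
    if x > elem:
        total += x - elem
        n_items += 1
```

Let's trace through this code step by step.

Initialize: total = 0
Initialize: n_items = 0
Initialize: items = [8, 4, 2, 5]
Initialize: values = [10, 1, 9, 1]
Entering loop: for x, elem in zip(items, values):

After execution: total = 7
7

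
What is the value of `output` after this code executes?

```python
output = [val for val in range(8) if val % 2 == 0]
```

Let's trace through this code step by step.

Initialize: output = [val for val in range(8) if val % 2 == 0]

After execution: output = [0, 2, 4, 6]
[0, 2, 4, 6]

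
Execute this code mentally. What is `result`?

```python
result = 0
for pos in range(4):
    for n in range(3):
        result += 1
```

Let's trace through this code step by step.

Initialize: result = 0
Entering loop: for pos in range(4):

After execution: result = 12
12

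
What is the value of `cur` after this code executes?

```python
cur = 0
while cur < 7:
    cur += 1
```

Let's trace through this code step by step.

Initialize: cur = 0
Entering loop: while cur < 7:

After execution: cur = 7
7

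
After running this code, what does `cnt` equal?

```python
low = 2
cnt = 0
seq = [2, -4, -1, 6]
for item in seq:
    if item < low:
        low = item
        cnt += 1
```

Let's trace through this code step by step.

Initialize: low = 2
Initialize: cnt = 0
Initialize: seq = [2, -4, -1, 6]
Entering loop: for item in seq:

After execution: cnt = 1
1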